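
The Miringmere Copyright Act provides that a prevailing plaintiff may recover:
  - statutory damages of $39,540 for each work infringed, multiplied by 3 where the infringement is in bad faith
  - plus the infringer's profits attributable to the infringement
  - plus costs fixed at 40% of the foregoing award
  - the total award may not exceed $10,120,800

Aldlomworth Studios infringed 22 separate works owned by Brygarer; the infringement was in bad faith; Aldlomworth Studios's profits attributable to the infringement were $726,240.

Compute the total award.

Statutory damages: 22 × $39,540 = $869,880
Trebled: 3 × $869,880 = $2,609,640
Combined award: $2,609,640 + $726,240 = $3,335,880
Costs: 40% of $3,335,880 = $1,334,352
Award plus costs: $3,335,880 + $1,334,352 = $4,670,232
Cap at $10,120,800: $4,670,232 is within the cap, no reduction.

$4,670,232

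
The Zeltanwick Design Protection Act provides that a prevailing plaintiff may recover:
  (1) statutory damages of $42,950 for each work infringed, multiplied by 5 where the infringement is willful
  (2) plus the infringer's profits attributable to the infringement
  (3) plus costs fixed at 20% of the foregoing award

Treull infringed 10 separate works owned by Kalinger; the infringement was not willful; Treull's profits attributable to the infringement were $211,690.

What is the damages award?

$769,428

Statutory damages: 10 × $42,950 = $429,500
Infringement not willful: no ×5 enhancement.
Combined award: $429,500 + $211,690 = $641,190
Costs: 20% of $641,190 = $128,238
Award plus costs: $641,190 + $128,238 = $769,428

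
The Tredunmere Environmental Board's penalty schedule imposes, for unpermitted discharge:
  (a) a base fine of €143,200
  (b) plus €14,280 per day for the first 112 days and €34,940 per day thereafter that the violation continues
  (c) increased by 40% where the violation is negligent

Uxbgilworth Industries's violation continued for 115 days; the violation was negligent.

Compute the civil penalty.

First 112 days: 112 × €14,280 = €1,599,360
Remaining days: (115 − 112) × €34,940 = €104,820
Per-day component: €1,599,360 + €104,820 = €1,704,180
Base plus per-day: €143,200 + €1,704,180 = €1,847,380
Enhancement: 40% of €1,847,380 = €738,952
Enhanced fine: €1,847,380 + €738,952 = €2,586,332

€2,586,332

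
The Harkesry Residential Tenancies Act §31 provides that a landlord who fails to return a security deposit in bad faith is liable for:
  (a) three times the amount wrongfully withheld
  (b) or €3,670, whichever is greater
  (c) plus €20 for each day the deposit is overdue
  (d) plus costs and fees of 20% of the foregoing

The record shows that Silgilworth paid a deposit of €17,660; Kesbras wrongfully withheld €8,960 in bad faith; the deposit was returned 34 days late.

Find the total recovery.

Trebled: 3 × €8,960 = €26,880
Minimum €3,670: €26,880 meets the minimum, no increase.
Late-return penalty: 34 × €20 = €680
Damages plus late penalty: €26,880 + €680 = €27,560
Costs and fees: 20% of €27,560 = €5,512
Total recovery: €27,560 + €5,512 = €33,072

€33,072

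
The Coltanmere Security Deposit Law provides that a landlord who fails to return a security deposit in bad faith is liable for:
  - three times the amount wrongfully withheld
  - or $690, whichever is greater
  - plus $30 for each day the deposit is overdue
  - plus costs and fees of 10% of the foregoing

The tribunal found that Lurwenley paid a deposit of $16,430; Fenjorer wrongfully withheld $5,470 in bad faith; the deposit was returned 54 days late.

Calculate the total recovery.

$19,833

Trebled: 3 × $5,470 = $16,410
Minimum $690: $16,410 meets the minimum, no increase.
Late-return penalty: 54 × $30 = $1,620
Damages plus late penalty: $16,410 + $1,620 = $18,030
Costs and fees: 10% of $18,030 = $1,803
Total recovery: $18,030 + $1,803 = $19,833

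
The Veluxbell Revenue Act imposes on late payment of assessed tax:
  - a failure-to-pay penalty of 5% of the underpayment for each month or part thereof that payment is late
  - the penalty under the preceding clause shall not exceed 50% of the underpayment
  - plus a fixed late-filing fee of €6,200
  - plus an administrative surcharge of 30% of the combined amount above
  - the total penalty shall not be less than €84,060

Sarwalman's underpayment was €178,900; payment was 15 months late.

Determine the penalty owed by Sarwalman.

Accrued rate: 5% × 15 = 75%, capped at 50% → 50%
Failure-to-pay penalty: 50% of €178,900 = €89,450
Penalty before surcharge: €89,450 + €6,200 = €95,650
Administrative surcharge: 30% of €95,650 = €28,695
Total penalty: €95,650 + €28,695 = €124,345
Minimum €84,060: €124,345 meets the minimum, no increase.

Penalty: €124,345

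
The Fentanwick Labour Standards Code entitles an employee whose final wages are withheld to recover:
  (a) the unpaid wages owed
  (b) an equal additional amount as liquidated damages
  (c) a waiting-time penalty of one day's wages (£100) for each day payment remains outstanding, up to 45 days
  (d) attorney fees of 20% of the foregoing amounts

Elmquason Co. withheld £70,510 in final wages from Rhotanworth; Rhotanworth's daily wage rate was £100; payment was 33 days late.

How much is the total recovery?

£173,184

Liquidated damages (equal amount): £70,510
Penalty days: min(33, 45) = 33
Waiting-time penalty: 33 × £100 = £3,300
Subtotal: £70,510 + £70,510 + £3,300 = £144,320
Attorney fees: 20% of £144,320 = £28,864
Total award: £144,320 + £28,864 = £173,184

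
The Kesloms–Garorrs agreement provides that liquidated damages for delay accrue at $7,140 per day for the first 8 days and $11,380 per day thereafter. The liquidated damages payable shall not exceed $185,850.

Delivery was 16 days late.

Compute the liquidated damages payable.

$148,160

First 8 days: 8 × $7,140 = $57,120
Remaining days: (16 − 8) × $11,380 = $91,040
Accrued per-day damages: $57,120 + $91,040 = $148,160
Cap at $185,850: $148,160 is within the cap, no reduction.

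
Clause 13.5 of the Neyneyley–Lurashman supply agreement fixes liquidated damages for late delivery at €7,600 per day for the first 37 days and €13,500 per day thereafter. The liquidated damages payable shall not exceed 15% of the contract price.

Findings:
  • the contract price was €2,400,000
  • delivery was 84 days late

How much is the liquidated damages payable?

€360,000

First 37 days: 37 × €7,600 = €281,200
Remaining days: (84 − 37) × €13,500 = €634,500
Accrued per-day damages: €281,200 + €634,500 = €915,700
Cap: 15% of €2,400,000 = €360,000
Cap at €360,000: €915,700 exceeds the cap → €360,000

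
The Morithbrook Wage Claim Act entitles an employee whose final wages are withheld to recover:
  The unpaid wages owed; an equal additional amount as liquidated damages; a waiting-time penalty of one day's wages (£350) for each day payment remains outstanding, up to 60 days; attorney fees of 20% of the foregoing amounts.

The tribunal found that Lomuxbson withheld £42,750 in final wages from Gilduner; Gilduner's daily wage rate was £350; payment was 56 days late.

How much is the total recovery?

Liquidated damages (equal amount): £42,750
Penalty days: min(56, 60) = 56
Waiting-time penalty: 56 × £350 = £19,600
Subtotal: £42,750 + £42,750 + £19,600 = £105,100
Attorney fees: 20% of £105,100 = £21,020
Total award: £105,100 + £21,020 = £126,120

£126,120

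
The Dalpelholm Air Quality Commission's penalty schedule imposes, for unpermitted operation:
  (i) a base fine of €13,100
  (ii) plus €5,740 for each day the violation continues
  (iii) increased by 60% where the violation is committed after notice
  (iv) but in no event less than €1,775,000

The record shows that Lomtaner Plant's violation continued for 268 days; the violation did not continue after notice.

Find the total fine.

€1,775,000

Per-day component: 268 × €5,740 = €1,538,320
Base plus per-day: €13,100 + €1,538,320 = €1,551,420
The violation did not continue after notice: no 60% increase.
Minimum €1,775,000: €1,551,420 is below the minimum → €1,775,000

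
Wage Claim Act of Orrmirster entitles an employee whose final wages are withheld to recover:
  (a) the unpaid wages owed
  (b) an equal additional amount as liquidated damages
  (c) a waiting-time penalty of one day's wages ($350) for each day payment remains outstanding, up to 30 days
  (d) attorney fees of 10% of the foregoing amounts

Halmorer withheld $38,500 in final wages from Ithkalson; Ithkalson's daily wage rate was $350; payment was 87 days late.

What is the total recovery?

Total award: $96,250

Liquidated damages (equal amount): $38,500
Penalty days: min(87, 30) = 30
Waiting-time penalty: 30 × $350 = $10,500
Subtotal: $38,500 + $38,500 + $10,500 = $87,500
Attorney fees: 10% of $87,500 = $8,750
Total award: $87,500 + $8,750 = $96,250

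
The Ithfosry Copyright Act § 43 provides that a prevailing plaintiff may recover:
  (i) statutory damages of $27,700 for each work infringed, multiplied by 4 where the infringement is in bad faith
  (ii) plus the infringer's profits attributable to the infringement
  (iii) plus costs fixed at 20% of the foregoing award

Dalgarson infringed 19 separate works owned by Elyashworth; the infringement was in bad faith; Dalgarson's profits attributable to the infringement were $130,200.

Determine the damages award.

$2,682,480

Statutory damages: 19 × $27,700 = $526,300
Multiplied by 4: 4 × $526,300 = $2,105,200
Combined award: $2,105,200 + $130,200 = $2,235,400
Costs: 20% of $2,235,400 = $447,080
Award plus costs: $2,235,400 + $447,080 = $2,682,480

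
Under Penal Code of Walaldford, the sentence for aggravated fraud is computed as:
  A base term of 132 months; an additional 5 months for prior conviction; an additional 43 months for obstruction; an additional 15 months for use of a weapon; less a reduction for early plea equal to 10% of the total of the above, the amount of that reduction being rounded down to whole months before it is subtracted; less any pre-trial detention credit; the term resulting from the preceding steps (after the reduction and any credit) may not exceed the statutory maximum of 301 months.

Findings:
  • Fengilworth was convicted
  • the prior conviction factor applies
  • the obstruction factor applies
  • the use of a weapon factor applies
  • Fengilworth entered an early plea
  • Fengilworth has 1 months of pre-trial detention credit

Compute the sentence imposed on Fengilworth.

175 months

Prior conviction enhancement: +5 months
Obstruction enhancement: +43 months
Use of a weapon enhancement: +15 months
Adjusted term: 132 months + 5 months + 43 months + 15 months = 195 months
Early plea reduction: 10% of 195 months = 19 months (rounded down)
After reduction: 195 − 19 = 176 months
Less pre-trial detention credit: 176 months − 1 months = 175 months
Cap at 301 months: 175 months is within the cap, no reduction.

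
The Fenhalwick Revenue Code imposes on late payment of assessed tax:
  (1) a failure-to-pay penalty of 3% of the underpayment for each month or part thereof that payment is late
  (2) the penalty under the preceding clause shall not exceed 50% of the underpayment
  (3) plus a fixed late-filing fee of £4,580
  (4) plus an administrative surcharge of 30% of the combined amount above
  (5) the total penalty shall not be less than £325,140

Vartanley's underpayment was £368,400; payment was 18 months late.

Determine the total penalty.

Accrued rate: 3% × 18 = 54%, capped at 50% → 50%
Failure-to-pay penalty: 50% of £368,400 = £184,200
Penalty before surcharge: £184,200 + £4,580 = £188,780
Administrative surcharge: 30% of £188,780 = £56,634
Total penalty: £188,780 + £56,634 = £245,414
Minimum £325,140: £245,414 is below the minimum → £325,140

£325,140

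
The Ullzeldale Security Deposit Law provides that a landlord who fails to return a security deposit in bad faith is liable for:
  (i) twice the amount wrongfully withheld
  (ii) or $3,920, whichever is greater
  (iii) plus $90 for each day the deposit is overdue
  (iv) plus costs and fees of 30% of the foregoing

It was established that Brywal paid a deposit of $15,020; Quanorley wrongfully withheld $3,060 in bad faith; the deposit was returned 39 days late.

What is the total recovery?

Doubled: 2 × $3,060 = $6,120
Minimum $3,920: $6,120 meets the minimum, no increase.
Late-return penalty: 39 × $90 = $3,510
Damages plus late penalty: $6,120 + $3,510 = $9,630
Costs and fees: 30% of $9,630 = $2,889
Total recovery: $9,630 + $2,889 = $12,519

$12,519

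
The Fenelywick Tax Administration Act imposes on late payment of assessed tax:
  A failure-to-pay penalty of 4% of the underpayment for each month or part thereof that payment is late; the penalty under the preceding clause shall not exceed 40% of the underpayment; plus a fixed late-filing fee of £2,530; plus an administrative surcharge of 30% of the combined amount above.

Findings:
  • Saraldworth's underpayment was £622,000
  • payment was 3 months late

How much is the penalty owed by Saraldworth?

Accrued rate: 4% × 3 = 12%, capped at 40% → 12%
Failure-to-pay penalty: 12% of £622,000 = £74,640
Penalty before surcharge: £74,640 + £2,530 = £77,170
Administrative surcharge: 30% of £77,170 = £23,151
Total penalty: £77,170 + £23,151 = £100,321

Penalty: £100,321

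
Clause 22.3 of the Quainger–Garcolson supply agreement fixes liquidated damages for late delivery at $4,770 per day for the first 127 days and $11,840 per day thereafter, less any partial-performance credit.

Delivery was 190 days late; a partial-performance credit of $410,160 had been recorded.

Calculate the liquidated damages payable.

$941,550

First 127 days: 127 × $4,770 = $605,790
Remaining days: (190 − 127) × $11,840 = $745,920
Accrued per-day damages: $605,790 + $745,920 = $1,351,710
Less partial-performance credit: $1,351,710 − $410,160 = $941,550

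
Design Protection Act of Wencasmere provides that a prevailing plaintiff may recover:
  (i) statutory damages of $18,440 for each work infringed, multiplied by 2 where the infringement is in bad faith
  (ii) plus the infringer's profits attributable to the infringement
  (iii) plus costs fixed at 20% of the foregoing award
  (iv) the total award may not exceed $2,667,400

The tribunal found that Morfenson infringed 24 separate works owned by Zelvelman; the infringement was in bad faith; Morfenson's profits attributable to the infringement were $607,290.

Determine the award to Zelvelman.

Statutory damages: 24 × $18,440 = $442,560
Doubled: 2 × $442,560 = $885,120
Combined award: $885,120 + $607,290 = $1,492,410
Costs: 20% of $1,492,410 = $298,482
Award plus costs: $1,492,410 + $298,482 = $1,790,892
Cap at $2,667,400: $1,790,892 is within the cap, no reduction.

$1,790,892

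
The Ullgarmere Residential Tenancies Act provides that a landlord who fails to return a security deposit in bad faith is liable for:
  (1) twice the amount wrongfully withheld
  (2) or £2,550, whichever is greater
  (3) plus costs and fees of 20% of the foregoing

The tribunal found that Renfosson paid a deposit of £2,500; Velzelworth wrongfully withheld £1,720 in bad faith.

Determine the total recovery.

Doubled: 2 × £1,720 = £3,440
Minimum £2,550: £3,440 meets the minimum, no increase.
Costs and fees: 20% of £3,440 = £688
Total recovery: £3,440 + £688 = £4,128

£4,128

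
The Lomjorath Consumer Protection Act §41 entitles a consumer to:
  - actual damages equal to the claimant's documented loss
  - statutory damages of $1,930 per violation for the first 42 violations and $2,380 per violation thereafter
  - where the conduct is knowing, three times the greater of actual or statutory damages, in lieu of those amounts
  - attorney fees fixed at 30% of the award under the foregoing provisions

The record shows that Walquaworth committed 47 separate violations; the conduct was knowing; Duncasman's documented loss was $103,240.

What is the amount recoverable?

$402,636

First 42 violations: 42 × $1,930 = $81,060
Remaining violations: (47 − 42) × $2,380 = $11,900
Statutory damages: $81,060 + $11,900 = $92,960
Greater of actual damages ($103,240) or statutory damages ($92,960): $103,240
Trebled: 3 × $103,240 = $309,720
Attorney fees: 30% of $309,720 = $92,916
Total recovery: $309,720 + $92,916 = $402,636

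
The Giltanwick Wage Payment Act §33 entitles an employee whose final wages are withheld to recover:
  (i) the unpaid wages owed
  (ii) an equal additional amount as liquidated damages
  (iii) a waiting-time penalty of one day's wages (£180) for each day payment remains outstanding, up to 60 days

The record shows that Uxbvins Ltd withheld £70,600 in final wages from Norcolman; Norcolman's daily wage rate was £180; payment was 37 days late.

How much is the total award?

£147,860

Liquidated damages (equal amount): £70,600
Penalty days: min(37, 60) = 37
Waiting-time penalty: 37 × £180 = £6,660
Total award: £70,600 + £70,600 + £6,660 = £147,860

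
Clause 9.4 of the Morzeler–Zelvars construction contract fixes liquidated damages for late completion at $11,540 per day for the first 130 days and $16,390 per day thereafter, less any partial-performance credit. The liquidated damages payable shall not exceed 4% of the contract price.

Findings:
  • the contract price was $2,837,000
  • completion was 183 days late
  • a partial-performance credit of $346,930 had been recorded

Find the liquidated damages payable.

First 130 days: 130 × $11,540 = $1,500,200
Remaining days: (183 − 130) × $16,390 = $868,670
Accrued per-day damages: $1,500,200 + $868,670 = $2,368,870
Less partial-performance credit: $2,368,870 − $346,930 = $2,021,940
Cap: 4% of $2,837,000 = $113,480
Cap at $113,480: $2,021,940 exceeds the cap → $113,480

$113,480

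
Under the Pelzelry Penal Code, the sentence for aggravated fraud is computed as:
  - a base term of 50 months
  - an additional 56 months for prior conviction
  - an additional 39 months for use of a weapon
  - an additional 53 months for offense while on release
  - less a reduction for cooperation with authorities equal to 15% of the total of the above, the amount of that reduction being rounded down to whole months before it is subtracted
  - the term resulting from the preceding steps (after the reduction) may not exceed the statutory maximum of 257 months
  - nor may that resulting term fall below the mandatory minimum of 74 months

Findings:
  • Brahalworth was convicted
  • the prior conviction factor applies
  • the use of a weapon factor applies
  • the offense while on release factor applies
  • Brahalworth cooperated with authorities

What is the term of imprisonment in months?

Prior conviction enhancement: +56 months
Use of a weapon enhancement: +39 months
Offense while on release enhancement: +53 months
Adjusted term: 50 months + 56 months + 39 months + 53 months = 198 months
Cooperation with authorities reduction: 15% of 198 months = 29 months (rounded down)
After reduction: 198 − 29 = 169 months
Cap at 257 months: 169 months is within the cap, no reduction.
Minimum 74 months: 169 months meets the minimum, no increase.

Sentence: 169 months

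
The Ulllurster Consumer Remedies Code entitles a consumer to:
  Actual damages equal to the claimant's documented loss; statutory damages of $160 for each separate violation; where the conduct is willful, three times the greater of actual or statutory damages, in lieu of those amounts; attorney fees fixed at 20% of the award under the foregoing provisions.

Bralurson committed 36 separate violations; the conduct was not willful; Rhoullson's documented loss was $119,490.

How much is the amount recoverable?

$150,300

Statutory damages: 36 × $160 = $5,760
Conduct not willful: the in-lieu enhancement does not apply.
Actual plus statutory damages: $119,490 + $5,760 = $125,250
Attorney fees: 20% of $125,250 = $25,050
Total recovery: $125,250 + $25,050 = $150,300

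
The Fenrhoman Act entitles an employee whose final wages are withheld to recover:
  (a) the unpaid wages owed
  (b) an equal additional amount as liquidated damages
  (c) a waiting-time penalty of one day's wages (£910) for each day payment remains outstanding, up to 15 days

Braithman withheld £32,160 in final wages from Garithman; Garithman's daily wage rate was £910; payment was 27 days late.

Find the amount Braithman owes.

£77,970

Liquidated damages (equal amount): £32,160
Penalty days: min(27, 15) = 15
Waiting-time penalty: 15 × £910 = £13,650
Total award: £32,160 + £32,160 + £13,650 = £77,970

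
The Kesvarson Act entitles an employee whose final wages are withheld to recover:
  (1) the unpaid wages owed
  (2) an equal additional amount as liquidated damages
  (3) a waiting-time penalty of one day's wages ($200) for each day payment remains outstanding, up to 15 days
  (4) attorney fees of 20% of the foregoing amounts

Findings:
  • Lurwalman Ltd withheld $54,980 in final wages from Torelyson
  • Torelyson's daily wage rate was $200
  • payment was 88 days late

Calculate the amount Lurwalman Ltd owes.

$135,552

Liquidated damages (equal amount): $54,980
Penalty days: min(88, 15) = 15
Waiting-time penalty: 15 × $200 = $3,000
Subtotal: $54,980 + $54,980 + $3,000 = $112,960
Attorney fees: 20% of $112,960 = $22,592
Total award: $112,960 + $22,592 = $135,552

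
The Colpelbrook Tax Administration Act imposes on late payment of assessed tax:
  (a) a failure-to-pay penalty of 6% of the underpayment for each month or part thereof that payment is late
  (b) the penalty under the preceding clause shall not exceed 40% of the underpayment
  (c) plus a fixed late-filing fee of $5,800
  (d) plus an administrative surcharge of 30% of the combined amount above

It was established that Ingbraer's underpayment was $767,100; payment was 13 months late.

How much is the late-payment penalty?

Accrued rate: 6% × 13 = 78%, capped at 40% → 40%
Failure-to-pay penalty: 40% of $767,100 = $306,840
Penalty before surcharge: $306,840 + $5,800 = $312,640
Administrative surcharge: 30% of $312,640 = $93,792
Total penalty: $312,640 + $93,792 = $406,432

Penalty: $406,432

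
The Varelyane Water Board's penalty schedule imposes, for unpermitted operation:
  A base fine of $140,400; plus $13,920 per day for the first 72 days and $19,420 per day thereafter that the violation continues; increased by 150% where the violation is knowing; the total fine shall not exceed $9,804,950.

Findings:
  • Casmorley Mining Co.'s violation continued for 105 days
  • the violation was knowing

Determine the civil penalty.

$4,458,750

First 72 days: 72 × $13,920 = $1,002,240
Remaining days: (105 − 72) × $19,420 = $640,860
Per-day component: $1,002,240 + $640,860 = $1,643,100
Base plus per-day: $140,400 + $1,643,100 = $1,783,500
Enhancement: 150% of $1,783,500 = $2,675,250
Enhanced fine: $1,783,500 + $2,675,250 = $4,458,750
Cap at $9,804,950: $4,458,750 is within the cap, no reduction.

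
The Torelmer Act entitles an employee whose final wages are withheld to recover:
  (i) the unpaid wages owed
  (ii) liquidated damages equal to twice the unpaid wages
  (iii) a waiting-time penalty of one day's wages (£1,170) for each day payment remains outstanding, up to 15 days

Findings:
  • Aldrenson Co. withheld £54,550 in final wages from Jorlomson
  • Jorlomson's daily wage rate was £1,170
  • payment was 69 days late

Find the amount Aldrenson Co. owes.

Doubled: 2 × £54,550 = £109,100
Penalty days: min(69, 15) = 15
Waiting-time penalty: 15 × £1,170 = £17,550
Total award: £54,550 + £109,100 + £17,550 = £181,200

£181,200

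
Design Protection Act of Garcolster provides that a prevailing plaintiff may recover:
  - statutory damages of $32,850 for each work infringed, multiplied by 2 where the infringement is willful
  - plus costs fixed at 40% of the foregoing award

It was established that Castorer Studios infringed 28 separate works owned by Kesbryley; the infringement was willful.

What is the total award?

Award: $2,575,440

Statutory damages: 28 × $32,850 = $919,800
Doubled: 2 × $919,800 = $1,839,600
Costs: 40% of $1,839,600 = $735,840
Award plus costs: $1,839,600 + $735,840 = $2,575,440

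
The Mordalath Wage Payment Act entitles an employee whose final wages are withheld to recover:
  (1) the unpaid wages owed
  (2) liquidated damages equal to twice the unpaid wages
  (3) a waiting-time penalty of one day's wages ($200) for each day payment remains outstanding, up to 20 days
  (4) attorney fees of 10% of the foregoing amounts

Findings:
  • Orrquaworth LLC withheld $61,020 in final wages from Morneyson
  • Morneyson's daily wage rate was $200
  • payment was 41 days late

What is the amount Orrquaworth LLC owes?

$205,766

Doubled: 2 × $61,020 = $122,040
Penalty days: min(41, 20) = 20
Waiting-time penalty: 20 × $200 = $4,000
Subtotal: $61,020 + $122,040 + $4,000 = $187,060
Attorney fees: 10% of $187,060 = $18,706
Total award: $187,060 + $18,706 = $205,766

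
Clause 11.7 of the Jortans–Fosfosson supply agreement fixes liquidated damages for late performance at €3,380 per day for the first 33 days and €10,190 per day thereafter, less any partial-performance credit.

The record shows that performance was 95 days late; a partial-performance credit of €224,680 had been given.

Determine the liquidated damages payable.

First 33 days: 33 × €3,380 = €111,540
Remaining days: (95 − 33) × €10,190 = €631,780
Accrued per-day damages: €111,540 + €631,780 = €743,320
Less partial-performance credit: €743,320 − €224,680 = €518,640

€518,640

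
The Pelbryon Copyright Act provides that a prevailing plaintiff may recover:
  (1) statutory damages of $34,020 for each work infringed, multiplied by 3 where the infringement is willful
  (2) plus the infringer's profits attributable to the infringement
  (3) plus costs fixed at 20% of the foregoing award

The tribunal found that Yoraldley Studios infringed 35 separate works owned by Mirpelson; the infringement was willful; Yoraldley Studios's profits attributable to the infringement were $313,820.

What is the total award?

$4,663,104

Statutory damages: 35 × $34,020 = $1,190,700
Trebled: 3 × $1,190,700 = $3,572,100
Combined award: $3,572,100 + $313,820 = $3,885,920
Costs: 20% of $3,885,920 = $777,184
Award plus costs: $3,885,920 + $777,184 = $4,663,104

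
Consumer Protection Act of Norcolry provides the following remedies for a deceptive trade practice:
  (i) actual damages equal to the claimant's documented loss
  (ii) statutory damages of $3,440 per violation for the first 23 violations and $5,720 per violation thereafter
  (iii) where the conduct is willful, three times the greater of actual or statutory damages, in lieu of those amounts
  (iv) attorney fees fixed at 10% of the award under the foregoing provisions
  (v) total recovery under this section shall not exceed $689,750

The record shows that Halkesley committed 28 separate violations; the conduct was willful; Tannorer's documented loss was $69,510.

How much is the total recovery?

First 23 violations: 23 × $3,440 = $79,120
Remaining violations: (28 − 23) × $5,720 = $28,600
Statutory damages: $79,120 + $28,600 = $107,720
Greater of actual damages ($69,510) or statutory damages ($107,720): $107,720
Trebled: 3 × $107,720 = $323,160
Attorney fees: 10% of $323,160 = $32,316
Total before cap: $323,160 + $32,316 = $355,476
Cap at $689,750: $355,476 is within the cap, no reduction.

Total recovery: $355,476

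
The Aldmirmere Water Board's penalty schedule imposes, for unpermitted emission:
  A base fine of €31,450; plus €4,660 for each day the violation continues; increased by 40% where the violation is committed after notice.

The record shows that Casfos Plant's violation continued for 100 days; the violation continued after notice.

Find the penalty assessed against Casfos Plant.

Civil penalty: €696,430

Per-day component: 100 × €4,660 = €466,000
Base plus per-day: €31,450 + €466,000 = €497,450
Enhancement: 40% of €497,450 = €198,980
Enhanced fine: €497,450 + €198,980 = €696,430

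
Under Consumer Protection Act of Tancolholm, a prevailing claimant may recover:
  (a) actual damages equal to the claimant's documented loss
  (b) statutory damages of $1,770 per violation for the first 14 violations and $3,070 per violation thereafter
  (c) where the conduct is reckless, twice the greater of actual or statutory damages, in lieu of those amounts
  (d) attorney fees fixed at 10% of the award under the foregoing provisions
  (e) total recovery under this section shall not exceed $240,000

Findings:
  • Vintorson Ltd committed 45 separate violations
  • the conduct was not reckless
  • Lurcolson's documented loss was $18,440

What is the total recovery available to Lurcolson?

$152,229

First 14 violations: 14 × $1,770 = $24,780
Remaining violations: (45 − 14) × $3,070 = $95,170
Statutory damages: $24,780 + $95,170 = $119,950
Conduct not reckless: the in-lieu enhancement does not apply.
Actual plus statutory damages: $18,440 + $119,950 = $138,390
Attorney fees: 10% of $138,390 = $13,839
Total before cap: $138,390 + $13,839 = $152,229
Cap at $240,000: $152,229 is within the cap, no reduction.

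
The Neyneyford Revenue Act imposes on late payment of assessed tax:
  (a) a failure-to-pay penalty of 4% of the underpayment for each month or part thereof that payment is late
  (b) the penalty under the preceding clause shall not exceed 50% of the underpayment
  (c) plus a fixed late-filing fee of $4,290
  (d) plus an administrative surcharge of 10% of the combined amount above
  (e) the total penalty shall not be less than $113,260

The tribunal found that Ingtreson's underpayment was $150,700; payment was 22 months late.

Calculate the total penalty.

Accrued rate: 4% × 22 = 88%, capped at 50% → 50%
Failure-to-pay penalty: 50% of $150,700 = $75,350
Penalty before surcharge: $75,350 + $4,290 = $79,640
Administrative surcharge: 10% of $79,640 = $7,964
Total penalty: $79,640 + $7,964 = $87,604
Minimum $113,260: $87,604 is below the minimum → $113,260

$113,260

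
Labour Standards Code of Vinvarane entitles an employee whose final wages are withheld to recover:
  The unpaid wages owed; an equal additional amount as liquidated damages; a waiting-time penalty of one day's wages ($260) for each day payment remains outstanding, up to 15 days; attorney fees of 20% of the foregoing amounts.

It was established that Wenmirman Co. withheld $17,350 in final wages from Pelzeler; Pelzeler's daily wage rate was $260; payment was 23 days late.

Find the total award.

$46,320

Liquidated damages (equal amount): $17,350
Penalty days: min(23, 15) = 15
Waiting-time penalty: 15 × $260 = $3,900
Subtotal: $17,350 + $17,350 + $3,900 = $38,600
Attorney fees: 20% of $38,600 = $7,720
Total award: $38,600 + $7,720 = $46,320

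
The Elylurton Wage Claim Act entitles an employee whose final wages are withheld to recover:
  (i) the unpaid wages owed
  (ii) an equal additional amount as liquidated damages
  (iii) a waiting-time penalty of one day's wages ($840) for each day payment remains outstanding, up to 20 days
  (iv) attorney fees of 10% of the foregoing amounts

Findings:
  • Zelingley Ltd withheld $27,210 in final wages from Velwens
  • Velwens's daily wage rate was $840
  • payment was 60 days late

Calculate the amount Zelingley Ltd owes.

Liquidated damages (equal amount): $27,210
Penalty days: min(60, 20) = 20
Waiting-time penalty: 20 × $840 = $16,800
Subtotal: $27,210 + $27,210 + $16,800 = $71,220
Attorney fees: 10% of $71,220 = $7,122
Total award: $71,220 + $7,122 = $78,342

$78,342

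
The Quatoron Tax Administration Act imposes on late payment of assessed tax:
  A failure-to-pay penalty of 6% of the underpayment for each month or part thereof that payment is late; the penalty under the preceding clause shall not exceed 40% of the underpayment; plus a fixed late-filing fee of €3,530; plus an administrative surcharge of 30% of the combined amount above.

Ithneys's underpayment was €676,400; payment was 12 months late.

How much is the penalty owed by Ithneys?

€356,317

Accrued rate: 6% × 12 = 72%, capped at 40% → 40%
Failure-to-pay penalty: 40% of €676,400 = €270,560
Penalty before surcharge: €270,560 + €3,530 = €274,090
Administrative surcharge: 30% of €274,090 = €82,227
Total penalty: €274,090 + €82,227 = €356,317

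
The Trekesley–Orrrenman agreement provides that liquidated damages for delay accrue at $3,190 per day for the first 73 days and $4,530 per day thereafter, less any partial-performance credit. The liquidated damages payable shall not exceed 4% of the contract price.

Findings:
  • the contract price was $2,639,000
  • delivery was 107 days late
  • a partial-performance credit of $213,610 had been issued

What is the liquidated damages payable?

$105,560

First 73 days: 73 × $3,190 = $232,870
Remaining days: (107 − 73) × $4,530 = $154,020
Accrued per-day damages: $232,870 + $154,020 = $386,890
Less partial-performance credit: $386,890 − $213,610 = $173,280
Cap: 4% of $2,639,000 = $105,560
Cap at $105,560: $173,280 exceeds the cap → $105,560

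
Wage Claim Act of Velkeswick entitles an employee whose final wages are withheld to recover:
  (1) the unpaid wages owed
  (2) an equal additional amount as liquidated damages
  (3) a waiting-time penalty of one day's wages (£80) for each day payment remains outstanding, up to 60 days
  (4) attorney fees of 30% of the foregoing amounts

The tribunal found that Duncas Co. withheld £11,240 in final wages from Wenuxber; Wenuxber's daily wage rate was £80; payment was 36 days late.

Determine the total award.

Liquidated damages (equal amount): £11,240
Penalty days: min(36, 60) = 36
Waiting-time penalty: 36 × £80 = £2,880
Subtotal: £11,240 + £11,240 + £2,880 = £25,360
Attorney fees: 30% of £25,360 = £7,608
Total award: £25,360 + £7,608 = £32,968

£32,968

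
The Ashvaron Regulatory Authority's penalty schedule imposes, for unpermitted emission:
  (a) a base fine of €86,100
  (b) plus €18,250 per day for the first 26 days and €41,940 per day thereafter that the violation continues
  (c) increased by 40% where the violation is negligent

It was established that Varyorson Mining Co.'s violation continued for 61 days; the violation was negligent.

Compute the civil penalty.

€2,839,900

First 26 days: 26 × €18,250 = €474,500
Remaining days: (61 − 26) × €41,940 = €1,467,900
Per-day component: €474,500 + €1,467,900 = €1,942,400
Base plus per-day: €86,100 + €1,942,400 = €2,028,500
Enhancement: 40% of €2,028,500 = €811,400
Enhanced fine: €2,028,500 + €811,400 = €2,839,900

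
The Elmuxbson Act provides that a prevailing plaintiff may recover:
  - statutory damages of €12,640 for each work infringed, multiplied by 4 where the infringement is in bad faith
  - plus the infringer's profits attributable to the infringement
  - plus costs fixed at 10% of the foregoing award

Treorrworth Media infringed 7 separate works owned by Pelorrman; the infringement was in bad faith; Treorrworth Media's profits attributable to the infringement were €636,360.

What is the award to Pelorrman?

Statutory damages: 7 × €12,640 = €88,480
Multiplied by 4: 4 × €88,480 = €353,920
Combined award: €353,920 + €636,360 = €990,280
Costs: 10% of €990,280 = €99,028
Award plus costs: €990,280 + €99,028 = €1,089,308

€1,089,308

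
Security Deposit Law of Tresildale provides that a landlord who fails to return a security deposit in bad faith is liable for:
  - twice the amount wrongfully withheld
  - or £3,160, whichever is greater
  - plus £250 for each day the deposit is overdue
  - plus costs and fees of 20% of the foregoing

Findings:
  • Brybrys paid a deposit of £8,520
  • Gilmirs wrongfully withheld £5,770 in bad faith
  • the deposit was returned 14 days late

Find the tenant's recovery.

Recovery: £18,048

Doubled: 2 × £5,770 = £11,540
Minimum £3,160: £11,540 meets the minimum, no increase.
Late-return penalty: 14 × £250 = £3,500
Damages plus late penalty: £11,540 + £3,500 = £15,040
Costs and fees: 20% of £15,040 = £3,008
Total recovery: £15,040 + £3,008 = £18,048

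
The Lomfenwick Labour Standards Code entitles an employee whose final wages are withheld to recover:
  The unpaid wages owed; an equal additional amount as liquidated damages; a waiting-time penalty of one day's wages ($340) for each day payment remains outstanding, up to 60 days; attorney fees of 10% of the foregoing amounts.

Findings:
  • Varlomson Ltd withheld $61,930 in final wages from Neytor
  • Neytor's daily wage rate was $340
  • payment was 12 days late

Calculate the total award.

$140,734

Liquidated damages (equal amount): $61,930
Penalty days: min(12, 60) = 12
Waiting-time penalty: 12 × $340 = $4,080
Subtotal: $61,930 + $61,930 + $4,080 = $127,940
Attorney fees: 10% of $127,940 = $12,794
Total award: $127,940 + $12,794 = $140,734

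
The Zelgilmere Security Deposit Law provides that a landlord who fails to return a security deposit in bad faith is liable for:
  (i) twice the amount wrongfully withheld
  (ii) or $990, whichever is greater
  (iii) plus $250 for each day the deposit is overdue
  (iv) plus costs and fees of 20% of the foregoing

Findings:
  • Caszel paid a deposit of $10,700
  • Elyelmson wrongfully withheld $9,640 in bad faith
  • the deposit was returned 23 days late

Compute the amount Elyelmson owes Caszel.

Doubled: 2 × $9,640 = $19,280
Minimum $990: $19,280 meets the minimum, no increase.
Late-return penalty: 23 × $250 = $5,750
Damages plus late penalty: $19,280 + $5,750 = $25,030
Costs and fees: 20% of $25,030 = $5,006
Total recovery: $25,030 + $5,006 = $30,036

$30,036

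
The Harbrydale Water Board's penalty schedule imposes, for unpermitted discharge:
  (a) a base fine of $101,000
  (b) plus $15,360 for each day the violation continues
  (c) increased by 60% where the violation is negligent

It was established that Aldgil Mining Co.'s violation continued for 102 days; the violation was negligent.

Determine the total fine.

$2,668,352

Per-day component: 102 × $15,360 = $1,566,720
Base plus per-day: $101,000 + $1,566,720 = $1,667,720
Enhancement: 60% of $1,667,720 = $1,000,632
Enhanced fine: $1,667,720 + $1,000,632 = $2,668,352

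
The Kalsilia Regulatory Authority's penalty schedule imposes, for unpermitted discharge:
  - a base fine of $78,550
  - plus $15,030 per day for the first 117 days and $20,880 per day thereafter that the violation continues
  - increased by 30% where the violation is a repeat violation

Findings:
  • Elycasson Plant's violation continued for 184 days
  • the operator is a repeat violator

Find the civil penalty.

First 117 days: 117 × $15,030 = $1,758,510
Remaining days: (184 − 117) × $20,880 = $1,398,960
Per-day component: $1,758,510 + $1,398,960 = $3,157,470
Base plus per-day: $78,550 + $3,157,470 = $3,236,020
Enhancement: 30% of $3,236,020 = $970,806
Enhanced fine: $3,236,020 + $970,806 = $4,206,826

Civil penalty: $4,206,826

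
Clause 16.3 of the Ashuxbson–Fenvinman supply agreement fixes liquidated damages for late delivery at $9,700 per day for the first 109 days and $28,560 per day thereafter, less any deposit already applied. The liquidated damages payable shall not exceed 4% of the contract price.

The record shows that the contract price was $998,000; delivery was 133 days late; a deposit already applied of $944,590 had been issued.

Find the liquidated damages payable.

First 109 days: 109 × $9,700 = $1,057,300
Remaining days: (133 − 109) × $28,560 = $685,440
Accrued per-day damages: $1,057,300 + $685,440 = $1,742,740
Less deposit already applied: $1,742,740 − $944,590 = $798,150
Cap: 4% of $998,000 = $39,920
Cap at $39,920: $798,150 exceeds the cap → $39,920

$39,920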